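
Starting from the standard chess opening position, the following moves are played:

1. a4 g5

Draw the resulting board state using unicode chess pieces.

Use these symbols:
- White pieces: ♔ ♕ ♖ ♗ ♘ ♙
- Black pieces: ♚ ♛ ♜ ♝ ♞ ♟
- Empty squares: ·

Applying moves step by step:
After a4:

♜ ♞ ♝ ♛ ♚ ♝ ♞ ♜
♟ ♟ ♟ ♟ ♟ ♟ ♟ ♟
· · · · · · · ·
· · · · · · · ·
♙ · · · · · · ·
· · · · · · · ·
· ♙ ♙ ♙ ♙ ♙ ♙ ♙
♖ ♘ ♗ ♕ ♔ ♗ ♘ ♖


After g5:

♜ ♞ ♝ ♛ ♚ ♝ ♞ ♜
♟ ♟ ♟ ♟ ♟ ♟ · ♟
· · · · · · · ·
· · · · · · ♟ ·
♙ · · · · · · ·
· · · · · · · ·
· ♙ ♙ ♙ ♙ ♙ ♙ ♙
♖ ♘ ♗ ♕ ♔ ♗ ♘ ♖



  a b c d e f g h
  ─────────────────
8│♜ ♞ ♝ ♛ ♚ ♝ ♞ ♜│8
7│♟ ♟ ♟ ♟ ♟ ♟ · ♟│7
6│· · · · · · · ·│6
5│· · · · · · ♟ ·│5
4│♙ · · · · · · ·│4
3│· · · · · · · ·│3
2│· ♙ ♙ ♙ ♙ ♙ ♙ ♙│2
1│♖ ♘ ♗ ♕ ♔ ♗ ♘ ♖│1
  ─────────────────
  a b c d e f g h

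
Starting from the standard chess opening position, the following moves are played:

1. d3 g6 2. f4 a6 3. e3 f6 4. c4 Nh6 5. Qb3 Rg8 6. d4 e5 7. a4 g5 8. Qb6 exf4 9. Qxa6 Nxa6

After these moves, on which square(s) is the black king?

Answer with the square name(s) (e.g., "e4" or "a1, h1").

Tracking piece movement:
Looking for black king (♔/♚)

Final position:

  a b c d e f g h
  ─────────────────
8│♜ · ♝ ♛ ♚ ♝ ♜ ·│8
7│· ♟ ♟ ♟ · · · ♟│7
6│♞ · · · · ♟ · ♞│6
5│· · · · · · ♟ ·│5
4│♙ · ♙ ♙ · ♟ · ·│4
3│· · · · ♙ · · ·│3
2│· ♙ · · · · ♙ ♙│2
1│♖ ♘ ♗ · ♔ ♗ ♘ ♖│1
  ─────────────────
  a b c d e f g h


e8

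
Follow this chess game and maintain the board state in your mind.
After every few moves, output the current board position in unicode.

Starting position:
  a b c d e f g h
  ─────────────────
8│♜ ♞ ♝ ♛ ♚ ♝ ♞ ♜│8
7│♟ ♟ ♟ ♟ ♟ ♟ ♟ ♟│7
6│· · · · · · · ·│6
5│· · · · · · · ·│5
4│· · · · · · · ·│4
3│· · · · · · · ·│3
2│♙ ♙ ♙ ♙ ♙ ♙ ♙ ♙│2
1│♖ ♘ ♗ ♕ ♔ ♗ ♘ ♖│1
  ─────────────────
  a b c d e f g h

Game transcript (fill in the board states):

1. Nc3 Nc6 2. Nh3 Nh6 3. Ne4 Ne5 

  a b c d e f g h
  ─────────────────
8│♜ · ♝ ♛ ♚ ♝ · ♜│8
7│♟ ♟ ♟ ♟ ♟ ♟ ♟ ♟│7
6│· · · · · · · ♞│6
5│· · · · ♞ · · ·│5
4│· · · · ♘ · · ·│4
3│· · · · · · · ♘│3
2│♙ ♙ ♙ ♙ ♙ ♙ ♙ ♙│2
1│♖ · ♗ ♕ ♔ ♗ · ♖│1
  ─────────────────
  a b c d e f g h

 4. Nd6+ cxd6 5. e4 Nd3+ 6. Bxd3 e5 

  a b c d e f g h
  ─────────────────
8│♜ · ♝ ♛ ♚ ♝ · ♜│8
7│♟ ♟ · ♟ · ♟ ♟ ♟│7
6│· · · ♟ · · · ♞│6
5│· · · · ♟ · · ·│5
4│· · · · ♙ · · ·│4
3│· · · ♗ · · · ♘│3
2│♙ ♙ ♙ ♙ · ♙ ♙ ♙│2
1│♖ · ♗ ♕ ♔ · · ♖│1
  ─────────────────
  a b c d e f g h

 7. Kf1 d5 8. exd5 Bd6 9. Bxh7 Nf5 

  a b c d e f g h
  ─────────────────
8│♜ · ♝ ♛ ♚ · · ♜│8
7│♟ ♟ · ♟ · ♟ ♟ ♗│7
6│· · · ♝ · · · ·│6
5│· · · ♙ ♟ ♞ · ·│5
4│· · · · · · · ·│4
3│· · · · · · · ♘│3
2│♙ ♙ ♙ ♙ · ♙ ♙ ♙│2
1│♖ · ♗ ♕ · ♔ · ♖│1
  ─────────────────
  a b c d e f g h

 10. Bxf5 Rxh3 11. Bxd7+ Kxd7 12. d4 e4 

  a b c d e f g h
  ─────────────────
8│♜ · ♝ ♛ · · · ·│8
7│♟ ♟ · ♚ · ♟ ♟ ·│7
6│· · · ♝ · · · ·│6
5│· · · ♙ · · · ·│5
4│· · · ♙ ♟ · · ·│4
3│· · · · · · · ♜│3
2│♙ ♙ ♙ · · ♙ ♙ ♙│2
1│♖ · ♗ ♕ · ♔ · ♖│1
  ─────────────────
  a b c d e f g h

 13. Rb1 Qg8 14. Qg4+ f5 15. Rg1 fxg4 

  a b c d e f g h
  ─────────────────
8│♜ · ♝ · · · ♛ ·│8
7│♟ ♟ · ♚ · · ♟ ·│7
6│· · · ♝ · · · ·│6
5│· · · ♙ · · · ·│5
4│· · · ♙ ♟ · ♟ ·│4
3│· · · · · · · ♜│3
2│♙ ♙ ♙ · · ♙ ♙ ♙│2
1│· ♖ ♗ · · ♔ ♖ ·│1
  ─────────────────
  a b c d e f g h



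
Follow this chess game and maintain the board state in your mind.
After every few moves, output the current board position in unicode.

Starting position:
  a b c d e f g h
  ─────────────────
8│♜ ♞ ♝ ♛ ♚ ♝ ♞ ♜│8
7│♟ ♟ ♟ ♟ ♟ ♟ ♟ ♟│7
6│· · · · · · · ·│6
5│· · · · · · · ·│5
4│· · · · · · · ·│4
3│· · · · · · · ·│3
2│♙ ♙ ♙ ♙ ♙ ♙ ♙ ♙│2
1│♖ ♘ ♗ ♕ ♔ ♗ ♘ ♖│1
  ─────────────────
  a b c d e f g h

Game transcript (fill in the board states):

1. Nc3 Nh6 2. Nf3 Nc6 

  a b c d e f g h
  ─────────────────
8│♜ · ♝ ♛ ♚ ♝ · ♜│8
7│♟ ♟ ♟ ♟ ♟ ♟ ♟ ♟│7
6│· · ♞ · · · · ♞│6
5│· · · · · · · ·│5
4│· · · · · · · ·│4
3│· · ♘ · · ♘ · ·│3
2│♙ ♙ ♙ ♙ ♙ ♙ ♙ ♙│2
1│♖ · ♗ ♕ ♔ ♗ · ♖│1
  ─────────────────
  a b c d e f g h

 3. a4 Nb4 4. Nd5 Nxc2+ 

  a b c d e f g h
  ─────────────────
8│♜ · ♝ ♛ ♚ ♝ · ♜│8
7│♟ ♟ ♟ ♟ ♟ ♟ ♟ ♟│7
6│· · · · · · · ♞│6
5│· · · ♘ · · · ·│5
4│♙ · · · · · · ·│4
3│· · · · · ♘ · ·│3
2│· ♙ ♞ ♙ ♙ ♙ ♙ ♙│2
1│♖ · ♗ ♕ ♔ ♗ · ♖│1
  ─────────────────
  a b c d e f g h

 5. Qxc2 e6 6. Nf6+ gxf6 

  a b c d e f g h
  ─────────────────
8│♜ · ♝ ♛ ♚ ♝ · ♜│8
7│♟ ♟ ♟ ♟ · ♟ · ♟│7
6│· · · · ♟ ♟ · ♞│6
5│· · · · · · · ·│5
4│♙ · · · · · · ·│4
3│· · · · · ♘ · ·│3
2│· ♙ ♕ ♙ ♙ ♙ ♙ ♙│2
1│♖ · ♗ · ♔ ♗ · ♖│1
  ─────────────────
  a b c d e f g h

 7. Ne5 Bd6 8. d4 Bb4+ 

  a b c d e f g h
  ─────────────────
8│♜ · ♝ ♛ ♚ · · ♜│8
7│♟ ♟ ♟ ♟ · ♟ · ♟│7
6│· · · · ♟ ♟ · ♞│6
5│· · · · ♘ · · ·│5
4│♙ ♝ · ♙ · · · ·│4
3│· · · · · · · ·│3
2│· ♙ ♕ · ♙ ♙ ♙ ♙│2
1│♖ · ♗ · ♔ ♗ · ♖│1
  ─────────────────
  a b c d e f g h

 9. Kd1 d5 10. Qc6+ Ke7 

  a b c d e f g h
  ─────────────────
8│♜ · ♝ ♛ · · · ♜│8
7│♟ ♟ ♟ · ♚ ♟ · ♟│7
6│· · ♕ · ♟ ♟ · ♞│6
5│· · · ♟ ♘ · · ·│5
4│♙ ♝ · ♙ · · · ·│4
3│· · · · · · · ·│3
2│· ♙ · · ♙ ♙ ♙ ♙│2
1│♖ · ♗ ♔ · ♗ · ♖│1
  ─────────────────
  a b c d e f g h



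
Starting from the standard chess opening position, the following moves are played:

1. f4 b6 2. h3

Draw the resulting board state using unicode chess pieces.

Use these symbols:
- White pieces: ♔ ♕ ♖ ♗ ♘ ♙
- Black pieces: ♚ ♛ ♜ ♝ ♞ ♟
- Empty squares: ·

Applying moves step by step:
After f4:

♜ ♞ ♝ ♛ ♚ ♝ ♞ ♜
♟ ♟ ♟ ♟ ♟ ♟ ♟ ♟
· · · · · · · ·
· · · · · · · ·
· · · · · ♙ · ·
· · · · · · · ·
♙ ♙ ♙ ♙ ♙ · ♙ ♙
♖ ♘ ♗ ♕ ♔ ♗ ♘ ♖


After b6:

♜ ♞ ♝ ♛ ♚ ♝ ♞ ♜
♟ · ♟ ♟ ♟ ♟ ♟ ♟
· ♟ · · · · · ·
· · · · · · · ·
· · · · · ♙ · ·
· · · · · · · ·
♙ ♙ ♙ ♙ ♙ · ♙ ♙
♖ ♘ ♗ ♕ ♔ ♗ ♘ ♖


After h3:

♜ ♞ ♝ ♛ ♚ ♝ ♞ ♜
♟ · ♟ ♟ ♟ ♟ ♟ ♟
· ♟ · · · · · ·
· · · · · · · ·
· · · · · ♙ · ·
· · · · · · · ♙
♙ ♙ ♙ ♙ ♙ · ♙ ·
♖ ♘ ♗ ♕ ♔ ♗ ♘ ♖



  a b c d e f g h
  ─────────────────
8│♜ ♞ ♝ ♛ ♚ ♝ ♞ ♜│8
7│♟ · ♟ ♟ ♟ ♟ ♟ ♟│7
6│· ♟ · · · · · ·│6
5│· · · · · · · ·│5
4│· · · · · ♙ · ·│4
3│· · · · · · · ♙│3
2│♙ ♙ ♙ ♙ ♙ · ♙ ·│2
1│♖ ♘ ♗ ♕ ♔ ♗ ♘ ♖│1
  ─────────────────
  a b c d e f g h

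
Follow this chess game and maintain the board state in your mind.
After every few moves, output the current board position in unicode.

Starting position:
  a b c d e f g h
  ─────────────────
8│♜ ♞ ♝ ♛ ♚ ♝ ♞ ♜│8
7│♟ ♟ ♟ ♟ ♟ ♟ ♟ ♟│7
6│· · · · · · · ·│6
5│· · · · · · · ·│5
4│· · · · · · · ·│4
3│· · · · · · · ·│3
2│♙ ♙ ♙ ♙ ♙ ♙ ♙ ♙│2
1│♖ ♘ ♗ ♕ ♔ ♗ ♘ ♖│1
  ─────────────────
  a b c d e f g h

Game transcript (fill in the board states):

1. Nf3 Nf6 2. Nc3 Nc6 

  a b c d e f g h
  ─────────────────
8│♜ · ♝ ♛ ♚ ♝ · ♜│8
7│♟ ♟ ♟ ♟ ♟ ♟ ♟ ♟│7
6│· · ♞ · · ♞ · ·│6
5│· · · · · · · ·│5
4│· · · · · · · ·│4
3│· · ♘ · · ♘ · ·│3
2│♙ ♙ ♙ ♙ ♙ ♙ ♙ ♙│2
1│♖ · ♗ ♕ ♔ ♗ · ♖│1
  ─────────────────
  a b c d e f g h

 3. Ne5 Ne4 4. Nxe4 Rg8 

  a b c d e f g h
  ─────────────────
8│♜ · ♝ ♛ ♚ ♝ ♜ ·│8
7│♟ ♟ ♟ ♟ ♟ ♟ ♟ ♟│7
6│· · ♞ · · · · ·│6
5│· · · · ♘ · · ·│5
4│· · · · ♘ · · ·│4
3│· · · · · · · ·│3
2│♙ ♙ ♙ ♙ ♙ ♙ ♙ ♙│2
1│♖ · ♗ ♕ ♔ ♗ · ♖│1
  ─────────────────
  a b c d e f g h

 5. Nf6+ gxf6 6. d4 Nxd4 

  a b c d e f g h
  ─────────────────
8│♜ · ♝ ♛ ♚ ♝ ♜ ·│8
7│♟ ♟ ♟ ♟ ♟ ♟ · ♟│7
6│· · · · · ♟ · ·│6
5│· · · · ♘ · · ·│5
4│· · · ♞ · · · ·│4
3│· · · · · · · ·│3
2│♙ ♙ ♙ · ♙ ♙ ♙ ♙│2
1│♖ · ♗ ♕ ♔ ♗ · ♖│1
  ─────────────────
  a b c d e f g h

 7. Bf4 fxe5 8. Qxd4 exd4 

  a b c d e f g h
  ─────────────────
8│♜ · ♝ ♛ ♚ ♝ ♜ ·│8
7│♟ ♟ ♟ ♟ ♟ ♟ · ♟│7
6│· · · · · · · ·│6
5│· · · · · · · ·│5
4│· · · ♟ · ♗ · ·│4
3│· · · · · · · ·│3
2│♙ ♙ ♙ · ♙ ♙ ♙ ♙│2
1│♖ · · · ♔ ♗ · ♖│1
  ─────────────────
  a b c d e f g h

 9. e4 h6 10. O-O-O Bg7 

  a b c d e f g h
  ─────────────────
8│♜ · ♝ ♛ ♚ · ♜ ·│8
7│♟ ♟ ♟ ♟ ♟ ♟ ♝ ·│7
6│· · · · · · · ♟│6
5│· · · · · · · ·│5
4│· · · ♟ ♙ ♗ · ·│4
3│· · · · · · · ·│3
2│♙ ♙ ♙ · · ♙ ♙ ♙│2
1│· · ♔ ♖ · ♗ · ♖│1
  ─────────────────
  a b c d e f g h



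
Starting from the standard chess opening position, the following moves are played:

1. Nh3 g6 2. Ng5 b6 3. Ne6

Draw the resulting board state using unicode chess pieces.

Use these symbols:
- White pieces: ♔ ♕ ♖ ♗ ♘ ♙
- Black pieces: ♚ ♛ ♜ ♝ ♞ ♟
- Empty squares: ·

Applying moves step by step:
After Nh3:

♜ ♞ ♝ ♛ ♚ ♝ ♞ ♜
♟ ♟ ♟ ♟ ♟ ♟ ♟ ♟
· · · · · · · ·
· · · · · · · ·
· · · · · · · ·
· · · · · · · ♘
♙ ♙ ♙ ♙ ♙ ♙ ♙ ♙
♖ ♘ ♗ ♕ ♔ ♗ · ♖


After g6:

♜ ♞ ♝ ♛ ♚ ♝ ♞ ♜
♟ ♟ ♟ ♟ ♟ ♟ · ♟
· · · · · · ♟ ·
· · · · · · · ·
· · · · · · · ·
· · · · · · · ♘
♙ ♙ ♙ ♙ ♙ ♙ ♙ ♙
♖ ♘ ♗ ♕ ♔ ♗ · ♖


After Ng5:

♜ ♞ ♝ ♛ ♚ ♝ ♞ ♜
♟ ♟ ♟ ♟ ♟ ♟ · ♟
· · · · · · ♟ ·
· · · · · · ♘ ·
· · · · · · · ·
· · · · · · · ·
♙ ♙ ♙ ♙ ♙ ♙ ♙ ♙
♖ ♘ ♗ ♕ ♔ ♗ · ♖


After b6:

♜ ♞ ♝ ♛ ♚ ♝ ♞ ♜
♟ · ♟ ♟ ♟ ♟ · ♟
· ♟ · · · · ♟ ·
· · · · · · ♘ ·
· · · · · · · ·
· · · · · · · ·
♙ ♙ ♙ ♙ ♙ ♙ ♙ ♙
♖ ♘ ♗ ♕ ♔ ♗ · ♖


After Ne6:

♜ ♞ ♝ ♛ ♚ ♝ ♞ ♜
♟ · ♟ ♟ ♟ ♟ · ♟
· ♟ · · ♘ · ♟ ·
· · · · · · · ·
· · · · · · · ·
· · · · · · · ·
♙ ♙ ♙ ♙ ♙ ♙ ♙ ♙
♖ ♘ ♗ ♕ ♔ ♗ · ♖



  a b c d e f g h
  ─────────────────
8│♜ ♞ ♝ ♛ ♚ ♝ ♞ ♜│8
7│♟ · ♟ ♟ ♟ ♟ · ♟│7
6│· ♟ · · ♘ · ♟ ·│6
5│· · · · · · · ·│5
4│· · · · · · · ·│4
3│· · · · · · · ·│3
2│♙ ♙ ♙ ♙ ♙ ♙ ♙ ♙│2
1│♖ ♘ ♗ ♕ ♔ ♗ · ♖│1
  ─────────────────
  a b c d e f g h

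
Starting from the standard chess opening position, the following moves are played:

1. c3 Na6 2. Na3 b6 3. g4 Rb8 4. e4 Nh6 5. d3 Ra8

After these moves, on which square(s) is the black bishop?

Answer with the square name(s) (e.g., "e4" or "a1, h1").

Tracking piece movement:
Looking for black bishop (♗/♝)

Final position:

  a b c d e f g h
  ─────────────────
8│♜ · ♝ ♛ ♚ ♝ · ♜│8
7│♟ · ♟ ♟ ♟ ♟ ♟ ♟│7
6│♞ ♟ · · · · · ♞│6
5│· · · · · · · ·│5
4│· · · · ♙ · ♙ ·│4
3│♘ · ♙ ♙ · · · ·│3
2│♙ ♙ · · · ♙ · ♙│2
1│♖ · ♗ ♕ ♔ ♗ ♘ ♖│1
  ─────────────────
  a b c d e f g h


c8, f8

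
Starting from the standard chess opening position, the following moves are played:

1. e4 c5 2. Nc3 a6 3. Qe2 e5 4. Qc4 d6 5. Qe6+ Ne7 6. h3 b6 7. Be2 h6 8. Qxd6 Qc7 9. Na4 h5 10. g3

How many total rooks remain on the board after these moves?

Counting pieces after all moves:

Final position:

  a b c d e f g h
  ─────────────────
8│♜ ♞ ♝ · ♚ ♝ · ♜│8
7│· · ♛ · ♞ ♟ ♟ ·│7
6│♟ ♟ · ♕ · · · ·│6
5│· · ♟ · ♟ · · ♟│5
4│♘ · · · ♙ · · ·│4
3│· · · · · · ♙ ♙│3
2│♙ ♙ ♙ ♙ ♗ ♙ · ·│2
1│♖ · ♗ · ♔ · ♘ ♖│1
  ─────────────────
  a b c d e f g h


4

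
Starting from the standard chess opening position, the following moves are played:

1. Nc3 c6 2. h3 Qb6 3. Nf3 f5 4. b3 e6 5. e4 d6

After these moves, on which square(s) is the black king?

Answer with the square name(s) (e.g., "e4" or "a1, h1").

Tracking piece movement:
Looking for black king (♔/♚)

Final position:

  a b c d e f g h
  ─────────────────
8│♜ ♞ ♝ · ♚ ♝ ♞ ♜│8
7│♟ ♟ · · · · ♟ ♟│7
6│· ♛ ♟ ♟ ♟ · · ·│6
5│· · · · · ♟ · ·│5
4│· · · · ♙ · · ·│4
3│· ♙ ♘ · · ♘ · ♙│3
2│♙ · ♙ ♙ · ♙ ♙ ·│2
1│♖ · ♗ ♕ ♔ ♗ · ♖│1
  ─────────────────
  a b c d e f g h


e8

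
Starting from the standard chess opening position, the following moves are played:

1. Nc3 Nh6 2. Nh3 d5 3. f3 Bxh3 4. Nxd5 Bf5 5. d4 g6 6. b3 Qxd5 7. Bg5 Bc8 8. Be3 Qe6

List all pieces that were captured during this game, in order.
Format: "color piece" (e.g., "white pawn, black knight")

Tracking captures:
  Bxh3: captured white knight
  Nxd5: captured black pawn
  Qxd5: captured white knight

white knight, black pawn, white knight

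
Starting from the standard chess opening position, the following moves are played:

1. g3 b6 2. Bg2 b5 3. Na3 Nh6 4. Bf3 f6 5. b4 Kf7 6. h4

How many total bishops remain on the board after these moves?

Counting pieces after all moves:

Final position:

  a b c d e f g h
  ─────────────────
8│♜ ♞ ♝ ♛ · ♝ · ♜│8
7│♟ · ♟ ♟ ♟ ♚ ♟ ♟│7
6│· · · · · ♟ · ♞│6
5│· ♟ · · · · · ·│5
4│· ♙ · · · · · ♙│4
3│♘ · · · · ♗ ♙ ·│3
2│♙ · ♙ ♙ ♙ ♙ · ·│2
1│♖ · ♗ ♕ ♔ · ♘ ♖│1
  ─────────────────
  a b c d e f g h


4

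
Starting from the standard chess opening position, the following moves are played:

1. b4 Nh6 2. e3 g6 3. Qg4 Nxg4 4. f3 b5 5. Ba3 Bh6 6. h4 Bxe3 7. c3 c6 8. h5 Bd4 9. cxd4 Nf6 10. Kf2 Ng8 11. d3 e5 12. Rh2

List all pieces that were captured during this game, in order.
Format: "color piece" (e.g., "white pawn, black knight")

Tracking captures:
  Nxg4: captured white queen
  Bxe3: captured white pawn
  cxd4: captured black bishop

white queen, white pawn, black bishop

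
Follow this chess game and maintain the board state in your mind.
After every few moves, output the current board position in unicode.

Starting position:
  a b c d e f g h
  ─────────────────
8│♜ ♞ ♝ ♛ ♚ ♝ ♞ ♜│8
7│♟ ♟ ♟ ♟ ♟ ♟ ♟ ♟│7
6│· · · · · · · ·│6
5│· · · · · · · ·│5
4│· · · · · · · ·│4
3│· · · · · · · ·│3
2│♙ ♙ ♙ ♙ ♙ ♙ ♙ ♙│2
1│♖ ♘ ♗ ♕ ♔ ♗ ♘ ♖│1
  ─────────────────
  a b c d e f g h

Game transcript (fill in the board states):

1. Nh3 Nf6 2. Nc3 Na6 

  a b c d e f g h
  ─────────────────
8│♜ · ♝ ♛ ♚ ♝ · ♜│8
7│♟ ♟ ♟ ♟ ♟ ♟ ♟ ♟│7
6│♞ · · · · ♞ · ·│6
5│· · · · · · · ·│5
4│· · · · · · · ·│4
3│· · ♘ · · · · ♘│3
2│♙ ♙ ♙ ♙ ♙ ♙ ♙ ♙│2
1│♖ · ♗ ♕ ♔ ♗ · ♖│1
  ─────────────────
  a b c d e f g h

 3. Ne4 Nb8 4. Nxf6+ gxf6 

  a b c d e f g h
  ─────────────────
8│♜ ♞ ♝ ♛ ♚ ♝ · ♜│8
7│♟ ♟ ♟ ♟ ♟ ♟ · ♟│7
6│· · · · · ♟ · ·│6
5│· · · · · · · ·│5
4│· · · · · · · ·│4
3│· · · · · · · ♘│3
2│♙ ♙ ♙ ♙ ♙ ♙ ♙ ♙│2
1│♖ · ♗ ♕ ♔ ♗ · ♖│1
  ─────────────────
  a b c d e f g h

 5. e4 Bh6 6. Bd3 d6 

  a b c d e f g h
  ─────────────────
8│♜ ♞ ♝ ♛ ♚ · · ♜│8
7│♟ ♟ ♟ · ♟ ♟ · ♟│7
6│· · · ♟ · ♟ · ♝│6
5│· · · · · · · ·│5
4│· · · · ♙ · · ·│4
3│· · · ♗ · · · ♘│3
2│♙ ♙ ♙ ♙ · ♙ ♙ ♙│2
1│♖ · ♗ ♕ ♔ · · ♖│1
  ─────────────────
  a b c d e f g h

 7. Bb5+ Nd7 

  a b c d e f g h
  ─────────────────
8│♜ · ♝ ♛ ♚ · · ♜│8
7│♟ ♟ ♟ ♞ ♟ ♟ · ♟│7
6│· · · ♟ · ♟ · ♝│6
5│· ♗ · · · · · ·│5
4│· · · · ♙ · · ·│4
3│· · · · · · · ♘│3
2│♙ ♙ ♙ ♙ · ♙ ♙ ♙│2
1│♖ · ♗ ♕ ♔ · · ♖│1
  ─────────────────
  a b c d e f g h


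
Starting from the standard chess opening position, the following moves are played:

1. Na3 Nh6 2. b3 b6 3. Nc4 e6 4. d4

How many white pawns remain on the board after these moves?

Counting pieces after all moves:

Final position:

  a b c d e f g h
  ─────────────────
8│♜ ♞ ♝ ♛ ♚ ♝ · ♜│8
7│♟ · ♟ ♟ · ♟ ♟ ♟│7
6│· ♟ · · ♟ · · ♞│6
5│· · · · · · · ·│5
4│· · ♘ ♙ · · · ·│4
3│· ♙ · · · · · ·│3
2│♙ · ♙ · ♙ ♙ ♙ ♙│2
1│♖ · ♗ ♕ ♔ ♗ ♘ ♖│1
  ─────────────────
  a b c d e f g h


8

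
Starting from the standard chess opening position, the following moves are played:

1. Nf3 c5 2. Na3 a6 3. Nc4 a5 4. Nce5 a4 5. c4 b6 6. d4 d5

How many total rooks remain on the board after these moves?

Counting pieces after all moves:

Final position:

  a b c d e f g h
  ─────────────────
8│♜ ♞ ♝ ♛ ♚ ♝ ♞ ♜│8
7│· · · · ♟ ♟ ♟ ♟│7
6│· ♟ · · · · · ·│6
5│· · ♟ ♟ ♘ · · ·│5
4│♟ · ♙ ♙ · · · ·│4
3│· · · · · ♘ · ·│3
2│♙ ♙ · · ♙ ♙ ♙ ♙│2
1│♖ · ♗ ♕ ♔ ♗ · ♖│1
  ─────────────────
  a b c d e f g h


4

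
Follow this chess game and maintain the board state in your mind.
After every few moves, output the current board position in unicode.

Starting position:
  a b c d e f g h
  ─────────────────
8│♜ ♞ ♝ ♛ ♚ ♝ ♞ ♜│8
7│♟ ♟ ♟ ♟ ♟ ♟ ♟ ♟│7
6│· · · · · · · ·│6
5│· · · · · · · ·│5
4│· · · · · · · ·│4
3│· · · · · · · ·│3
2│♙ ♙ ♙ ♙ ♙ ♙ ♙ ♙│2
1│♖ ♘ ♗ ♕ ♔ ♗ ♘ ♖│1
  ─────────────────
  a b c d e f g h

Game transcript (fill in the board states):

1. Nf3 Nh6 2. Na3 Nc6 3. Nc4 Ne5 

  a b c d e f g h
  ─────────────────
8│♜ · ♝ ♛ ♚ ♝ · ♜│8
7│♟ ♟ ♟ ♟ ♟ ♟ ♟ ♟│7
6│· · · · · · · ♞│6
5│· · · · ♞ · · ·│5
4│· · ♘ · · · · ·│4
3│· · · · · ♘ · ·│3
2│♙ ♙ ♙ ♙ ♙ ♙ ♙ ♙│2
1│♖ · ♗ ♕ ♔ ♗ · ♖│1
  ─────────────────
  a b c d e f g h

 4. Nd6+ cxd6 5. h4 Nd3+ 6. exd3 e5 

  a b c d e f g h
  ─────────────────
8│♜ · ♝ ♛ ♚ ♝ · ♜│8
7│♟ ♟ · ♟ · ♟ ♟ ♟│7
6│· · · ♟ · · · ♞│6
5│· · · · ♟ · · ·│5
4│· · · · · · · ♙│4
3│· · · ♙ · ♘ · ·│3
2│♙ ♙ ♙ ♙ · ♙ ♙ ·│2
1│♖ · ♗ ♕ ♔ ♗ · ♖│1
  ─────────────────
  a b c d e f g h

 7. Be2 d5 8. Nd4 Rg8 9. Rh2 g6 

  a b c d e f g h
  ─────────────────
8│♜ · ♝ ♛ ♚ ♝ ♜ ·│8
7│♟ ♟ · ♟ · ♟ · ♟│7
6│· · · · · · ♟ ♞│6
5│· · · ♟ ♟ · · ·│5
4│· · · ♘ · · · ♙│4
3│· · · ♙ · · · ·│3
2│♙ ♙ ♙ ♙ ♗ ♙ ♙ ♖│2
1│♖ · ♗ ♕ ♔ · · ·│1
  ─────────────────
  a b c d e f g h

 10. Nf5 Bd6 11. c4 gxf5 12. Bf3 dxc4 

  a b c d e f g h
  ─────────────────
8│♜ · ♝ ♛ ♚ · ♜ ·│8
7│♟ ♟ · ♟ · ♟ · ♟│7
6│· · · ♝ · · · ♞│6
5│· · · · ♟ ♟ · ·│5
4│· · ♟ · · · · ♙│4
3│· · · ♙ · ♗ · ·│3
2│♙ ♙ · ♙ · ♙ ♙ ♖│2
1│♖ · ♗ ♕ ♔ · · ·│1
  ─────────────────
  a b c d e f g h

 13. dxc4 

  a b c d e f g h
  ─────────────────
8│♜ · ♝ ♛ ♚ · ♜ ·│8
7│♟ ♟ · ♟ · ♟ · ♟│7
6│· · · ♝ · · · ♞│6
5│· · · · ♟ ♟ · ·│5
4│· · ♙ · · · · ♙│4
3│· · · · · ♗ · ·│3
2│♙ ♙ · ♙ · ♙ ♙ ♖│2
1│♖ · ♗ ♕ ♔ · · ·│1
  ─────────────────
  a b c d e f g h


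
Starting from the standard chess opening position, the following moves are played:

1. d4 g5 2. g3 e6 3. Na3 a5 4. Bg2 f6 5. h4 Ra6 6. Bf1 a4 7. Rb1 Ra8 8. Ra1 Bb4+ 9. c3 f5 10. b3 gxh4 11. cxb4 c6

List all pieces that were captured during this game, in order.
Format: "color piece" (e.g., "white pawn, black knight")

Tracking captures:
  gxh4: captured white pawn
  cxb4: captured black bishop

white pawn, black bishop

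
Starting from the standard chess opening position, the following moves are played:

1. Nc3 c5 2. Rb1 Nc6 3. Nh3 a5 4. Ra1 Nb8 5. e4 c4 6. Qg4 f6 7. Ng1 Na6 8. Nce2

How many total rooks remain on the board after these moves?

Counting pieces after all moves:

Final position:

  a b c d e f g h
  ─────────────────
8│♜ · ♝ ♛ ♚ ♝ ♞ ♜│8
7│· ♟ · ♟ ♟ · ♟ ♟│7
6│♞ · · · · ♟ · ·│6
5│♟ · · · · · · ·│5
4│· · ♟ · ♙ · ♕ ·│4
3│· · · · · · · ·│3
2│♙ ♙ ♙ ♙ ♘ ♙ ♙ ♙│2
1│♖ · ♗ · ♔ ♗ ♘ ♖│1
  ─────────────────
  a b c d e f g h


4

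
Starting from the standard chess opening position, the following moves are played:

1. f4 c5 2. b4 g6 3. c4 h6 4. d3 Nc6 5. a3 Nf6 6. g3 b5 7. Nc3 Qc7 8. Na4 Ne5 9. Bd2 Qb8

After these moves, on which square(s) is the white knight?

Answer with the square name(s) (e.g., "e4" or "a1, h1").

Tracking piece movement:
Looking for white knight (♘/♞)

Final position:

  a b c d e f g h
  ─────────────────
8│♜ ♛ ♝ · ♚ ♝ · ♜│8
7│♟ · · ♟ ♟ ♟ · ·│7
6│· · · · · ♞ ♟ ♟│6
5│· ♟ ♟ · ♞ · · ·│5
4│♘ ♙ ♙ · · ♙ · ·│4
3│♙ · · ♙ · · ♙ ·│3
2│· · · ♗ ♙ · · ♙│2
1│♖ · · ♕ ♔ ♗ ♘ ♖│1
  ─────────────────
  a b c d e f g h


a4, g1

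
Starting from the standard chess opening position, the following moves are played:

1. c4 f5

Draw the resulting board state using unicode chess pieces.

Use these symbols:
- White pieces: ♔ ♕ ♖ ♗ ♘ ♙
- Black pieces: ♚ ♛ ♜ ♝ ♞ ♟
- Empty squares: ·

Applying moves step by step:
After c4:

♜ ♞ ♝ ♛ ♚ ♝ ♞ ♜
♟ ♟ ♟ ♟ ♟ ♟ ♟ ♟
· · · · · · · ·
· · · · · · · ·
· · ♙ · · · · ·
· · · · · · · ·
♙ ♙ · ♙ ♙ ♙ ♙ ♙
♖ ♘ ♗ ♕ ♔ ♗ ♘ ♖


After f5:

♜ ♞ ♝ ♛ ♚ ♝ ♞ ♜
♟ ♟ ♟ ♟ ♟ · ♟ ♟
· · · · · · · ·
· · · · · ♟ · ·
· · ♙ · · · · ·
· · · · · · · ·
♙ ♙ · ♙ ♙ ♙ ♙ ♙
♖ ♘ ♗ ♕ ♔ ♗ ♘ ♖



  a b c d e f g h
  ─────────────────
8│♜ ♞ ♝ ♛ ♚ ♝ ♞ ♜│8
7│♟ ♟ ♟ ♟ ♟ · ♟ ♟│7
6│· · · · · · · ·│6
5│· · · · · ♟ · ·│5
4│· · ♙ · · · · ·│4
3│· · · · · · · ·│3
2│♙ ♙ · ♙ ♙ ♙ ♙ ♙│2
1│♖ ♘ ♗ ♕ ♔ ♗ ♘ ♖│1
  ─────────────────
  a b c d e f g h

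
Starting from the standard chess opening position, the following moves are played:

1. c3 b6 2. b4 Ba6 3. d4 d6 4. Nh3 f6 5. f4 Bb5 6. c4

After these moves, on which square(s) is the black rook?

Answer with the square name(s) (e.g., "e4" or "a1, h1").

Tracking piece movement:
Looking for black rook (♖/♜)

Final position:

  a b c d e f g h
  ─────────────────
8│♜ ♞ · ♛ ♚ ♝ ♞ ♜│8
7│♟ · ♟ · ♟ · ♟ ♟│7
6│· ♟ · ♟ · ♟ · ·│6
5│· ♝ · · · · · ·│5
4│· ♙ ♙ ♙ · ♙ · ·│4
3│· · · · · · · ♘│3
2│♙ · · · ♙ · ♙ ♙│2
1│♖ ♘ ♗ ♕ ♔ ♗ · ♖│1
  ─────────────────
  a b c d e f g h


a8, h8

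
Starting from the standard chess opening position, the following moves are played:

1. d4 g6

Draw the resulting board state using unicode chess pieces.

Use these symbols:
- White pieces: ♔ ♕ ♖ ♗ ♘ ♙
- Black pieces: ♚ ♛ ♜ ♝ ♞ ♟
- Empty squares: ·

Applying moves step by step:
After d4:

♜ ♞ ♝ ♛ ♚ ♝ ♞ ♜
♟ ♟ ♟ ♟ ♟ ♟ ♟ ♟
· · · · · · · ·
· · · · · · · ·
· · · ♙ · · · ·
· · · · · · · ·
♙ ♙ ♙ · ♙ ♙ ♙ ♙
♖ ♘ ♗ ♕ ♔ ♗ ♘ ♖


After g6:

♜ ♞ ♝ ♛ ♚ ♝ ♞ ♜
♟ ♟ ♟ ♟ ♟ ♟ · ♟
· · · · · · ♟ ·
· · · · · · · ·
· · · ♙ · · · ·
· · · · · · · ·
♙ ♙ ♙ · ♙ ♙ ♙ ♙
♖ ♘ ♗ ♕ ♔ ♗ ♘ ♖



  a b c d e f g h
  ─────────────────
8│♜ ♞ ♝ ♛ ♚ ♝ ♞ ♜│8
7│♟ ♟ ♟ ♟ ♟ ♟ · ♟│7
6│· · · · · · ♟ ·│6
5│· · · · · · · ·│5
4│· · · ♙ · · · ·│4
3│· · · · · · · ·│3
2│♙ ♙ ♙ · ♙ ♙ ♙ ♙│2
1│♖ ♘ ♗ ♕ ♔ ♗ ♘ ♖│1
  ─────────────────
  a b c d e f g h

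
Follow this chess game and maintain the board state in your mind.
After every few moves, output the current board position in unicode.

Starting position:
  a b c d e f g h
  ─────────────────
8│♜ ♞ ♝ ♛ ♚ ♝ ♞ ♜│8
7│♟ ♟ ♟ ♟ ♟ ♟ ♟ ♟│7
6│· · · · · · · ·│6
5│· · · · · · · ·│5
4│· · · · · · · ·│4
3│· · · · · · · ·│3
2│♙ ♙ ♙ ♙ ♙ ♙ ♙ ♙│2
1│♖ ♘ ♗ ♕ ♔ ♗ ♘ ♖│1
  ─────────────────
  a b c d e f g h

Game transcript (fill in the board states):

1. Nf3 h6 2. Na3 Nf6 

  a b c d e f g h
  ─────────────────
8│♜ ♞ ♝ ♛ ♚ ♝ · ♜│8
7│♟ ♟ ♟ ♟ ♟ ♟ ♟ ·│7
6│· · · · · ♞ · ♟│6
5│· · · · · · · ·│5
4│· · · · · · · ·│4
3│♘ · · · · ♘ · ·│3
2│♙ ♙ ♙ ♙ ♙ ♙ ♙ ♙│2
1│♖ · ♗ ♕ ♔ ♗ · ♖│1
  ─────────────────
  a b c d e f g h

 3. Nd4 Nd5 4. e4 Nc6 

  a b c d e f g h
  ─────────────────
8│♜ · ♝ ♛ ♚ ♝ · ♜│8
7│♟ ♟ ♟ ♟ ♟ ♟ ♟ ·│7
6│· · ♞ · · · · ♟│6
5│· · · ♞ · · · ·│5
4│· · · ♘ ♙ · · ·│4
3│♘ · · · · · · ·│3
2│♙ ♙ ♙ ♙ · ♙ ♙ ♙│2
1│♖ · ♗ ♕ ♔ ♗ · ♖│1
  ─────────────────
  a b c d e f g h

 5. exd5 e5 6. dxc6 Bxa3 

  a b c d e f g h
  ─────────────────
8│♜ · ♝ ♛ ♚ · · ♜│8
7│♟ ♟ ♟ ♟ · ♟ ♟ ·│7
6│· · ♙ · · · · ♟│6
5│· · · · ♟ · · ·│5
4│· · · ♘ · · · ·│4
3│♝ · · · · · · ·│3
2│♙ ♙ ♙ ♙ · ♙ ♙ ♙│2
1│♖ · ♗ ♕ ♔ ♗ · ♖│1
  ─────────────────
  a b c d e f g h

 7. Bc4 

  a b c d e f g h
  ─────────────────
8│♜ · ♝ ♛ ♚ · · ♜│8
7│♟ ♟ ♟ ♟ · ♟ ♟ ·│7
6│· · ♙ · · · · ♟│6
5│· · · · ♟ · · ·│5
4│· · ♗ ♘ · · · ·│4
3│♝ · · · · · · ·│3
2│♙ ♙ ♙ ♙ · ♙ ♙ ♙│2
1│♖ · ♗ ♕ ♔ · · ♖│1
  ─────────────────
  a b c d e f g h


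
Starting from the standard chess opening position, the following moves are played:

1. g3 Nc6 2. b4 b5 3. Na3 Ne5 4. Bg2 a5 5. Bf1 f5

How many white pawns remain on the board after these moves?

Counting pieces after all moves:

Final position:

  a b c d e f g h
  ─────────────────
8│♜ · ♝ ♛ ♚ ♝ ♞ ♜│8
7│· · ♟ ♟ ♟ · ♟ ♟│7
6│· · · · · · · ·│6
5│♟ ♟ · · ♞ ♟ · ·│5
4│· ♙ · · · · · ·│4
3│♘ · · · · · ♙ ·│3
2│♙ · ♙ ♙ ♙ ♙ · ♙│2
1│♖ · ♗ ♕ ♔ ♗ ♘ ♖│1
  ─────────────────
  a b c d e f g h


8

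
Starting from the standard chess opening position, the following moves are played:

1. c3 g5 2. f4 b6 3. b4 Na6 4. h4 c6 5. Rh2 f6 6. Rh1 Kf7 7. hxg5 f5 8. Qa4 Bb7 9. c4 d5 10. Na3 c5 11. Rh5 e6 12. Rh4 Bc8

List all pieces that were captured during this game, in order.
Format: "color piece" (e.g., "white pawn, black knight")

Tracking captures:
  hxg5: captured black pawn

black pawn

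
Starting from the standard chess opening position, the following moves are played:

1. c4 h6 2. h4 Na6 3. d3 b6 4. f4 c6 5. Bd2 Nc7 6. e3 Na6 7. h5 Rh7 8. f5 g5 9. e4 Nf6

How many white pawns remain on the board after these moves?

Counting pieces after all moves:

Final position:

  a b c d e f g h
  ─────────────────
8│♜ · ♝ ♛ ♚ ♝ · ·│8
7│♟ · · ♟ ♟ ♟ · ♜│7
6│♞ ♟ ♟ · · ♞ · ♟│6
5│· · · · · ♙ ♟ ♙│5
4│· · ♙ · ♙ · · ·│4
3│· · · ♙ · · · ·│3
2│♙ ♙ · ♗ · · ♙ ·│2
1│♖ ♘ · ♕ ♔ ♗ ♘ ♖│1
  ─────────────────
  a b c d e f g h


8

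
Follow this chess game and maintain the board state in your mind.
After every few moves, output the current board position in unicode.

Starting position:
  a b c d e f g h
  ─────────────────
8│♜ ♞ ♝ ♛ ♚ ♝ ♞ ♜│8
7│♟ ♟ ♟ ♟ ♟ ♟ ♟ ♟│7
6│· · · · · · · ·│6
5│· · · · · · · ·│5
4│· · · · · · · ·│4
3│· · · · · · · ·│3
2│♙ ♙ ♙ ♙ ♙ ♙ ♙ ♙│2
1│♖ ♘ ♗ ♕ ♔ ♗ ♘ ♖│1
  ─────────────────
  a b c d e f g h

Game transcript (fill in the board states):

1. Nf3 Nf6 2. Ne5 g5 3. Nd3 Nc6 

  a b c d e f g h
  ─────────────────
8│♜ · ♝ ♛ ♚ ♝ · ♜│8
7│♟ ♟ ♟ ♟ ♟ ♟ · ♟│7
6│· · ♞ · · ♞ · ·│6
5│· · · · · · ♟ ·│5
4│· · · · · · · ·│4
3│· · · ♘ · · · ·│3
2│♙ ♙ ♙ ♙ ♙ ♙ ♙ ♙│2
1│♖ ♘ ♗ ♕ ♔ ♗ · ♖│1
  ─────────────────
  a b c d e f g h

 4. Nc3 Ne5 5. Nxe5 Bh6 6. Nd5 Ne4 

  a b c d e f g h
  ─────────────────
8│♜ · ♝ ♛ ♚ · · ♜│8
7│♟ ♟ ♟ ♟ ♟ ♟ · ♟│7
6│· · · · · · · ♝│6
5│· · · ♘ ♘ · ♟ ·│5
4│· · · · ♞ · · ·│4
3│· · · · · · · ·│3
2│♙ ♙ ♙ ♙ ♙ ♙ ♙ ♙│2
1│♖ · ♗ ♕ ♔ ♗ · ♖│1
  ─────────────────
  a b c d e f g h

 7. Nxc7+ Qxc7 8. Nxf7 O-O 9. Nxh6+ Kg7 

  a b c d e f g h
  ─────────────────
8│♜ · ♝ · · ♜ · ·│8
7│♟ ♟ ♛ ♟ ♟ · ♚ ♟│7
6│· · · · · · · ♘│6
5│· · · · · · ♟ ·│5
4│· · · · ♞ · · ·│4
3│· · · · · · · ·│3
2│♙ ♙ ♙ ♙ ♙ ♙ ♙ ♙│2
1│♖ · ♗ ♕ ♔ ♗ · ♖│1
  ─────────────────
  a b c d e f g h

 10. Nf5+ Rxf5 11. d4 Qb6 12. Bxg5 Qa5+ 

  a b c d e f g h
  ─────────────────
8│♜ · ♝ · · · · ·│8
7│♟ ♟ · ♟ ♟ · ♚ ♟│7
6│· · · · · · · ·│6
5│♛ · · · · ♜ ♗ ·│5
4│· · · ♙ ♞ · · ·│4
3│· · · · · · · ·│3
2│♙ ♙ ♙ · ♙ ♙ ♙ ♙│2
1│♖ · · ♕ ♔ ♗ · ♖│1
  ─────────────────
  a b c d e f g h



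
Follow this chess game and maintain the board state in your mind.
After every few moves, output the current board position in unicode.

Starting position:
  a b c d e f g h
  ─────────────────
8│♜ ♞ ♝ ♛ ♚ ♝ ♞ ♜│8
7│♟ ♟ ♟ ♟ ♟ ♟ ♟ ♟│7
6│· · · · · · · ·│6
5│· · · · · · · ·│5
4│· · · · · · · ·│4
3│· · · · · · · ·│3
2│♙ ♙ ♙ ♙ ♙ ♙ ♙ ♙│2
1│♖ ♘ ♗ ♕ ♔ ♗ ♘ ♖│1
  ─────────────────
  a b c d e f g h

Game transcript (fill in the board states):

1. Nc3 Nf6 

  a b c d e f g h
  ─────────────────
8│♜ ♞ ♝ ♛ ♚ ♝ · ♜│8
7│♟ ♟ ♟ ♟ ♟ ♟ ♟ ♟│7
6│· · · · · ♞ · ·│6
5│· · · · · · · ·│5
4│· · · · · · · ·│4
3│· · ♘ · · · · ·│3
2│♙ ♙ ♙ ♙ ♙ ♙ ♙ ♙│2
1│♖ · ♗ ♕ ♔ ♗ ♘ ♖│1
  ─────────────────
  a b c d e f g h

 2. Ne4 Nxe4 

  a b c d e f g h
  ─────────────────
8│♜ ♞ ♝ ♛ ♚ ♝ · ♜│8
7│♟ ♟ ♟ ♟ ♟ ♟ ♟ ♟│7
6│· · · · · · · ·│6
5│· · · · · · · ·│5
4│· · · · ♞ · · ·│4
3│· · · · · · · ·│3
2│♙ ♙ ♙ ♙ ♙ ♙ ♙ ♙│2
1│♖ · ♗ ♕ ♔ ♗ ♘ ♖│1
  ─────────────────
  a b c d e f g h

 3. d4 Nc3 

  a b c d e f g h
  ─────────────────
8│♜ ♞ ♝ ♛ ♚ ♝ · ♜│8
7│♟ ♟ ♟ ♟ ♟ ♟ ♟ ♟│7
6│· · · · · · · ·│6
5│· · · · · · · ·│5
4│· · · ♙ · · · ·│4
3│· · ♞ · · · · ·│3
2│♙ ♙ ♙ · ♙ ♙ ♙ ♙│2
1│♖ · ♗ ♕ ♔ ♗ ♘ ♖│1
  ─────────────────
  a b c d e f g h

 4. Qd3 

  a b c d e f g h
  ─────────────────
8│♜ ♞ ♝ ♛ ♚ ♝ · ♜│8
7│♟ ♟ ♟ ♟ ♟ ♟ ♟ ♟│7
6│· · · · · · · ·│6
5│· · · · · · · ·│5
4│· · · ♙ · · · ·│4
3│· · ♞ ♕ · · · ·│3
2│♙ ♙ ♙ · ♙ ♙ ♙ ♙│2
1│♖ · ♗ · ♔ ♗ ♘ ♖│1
  ─────────────────
  a b c d e f g h


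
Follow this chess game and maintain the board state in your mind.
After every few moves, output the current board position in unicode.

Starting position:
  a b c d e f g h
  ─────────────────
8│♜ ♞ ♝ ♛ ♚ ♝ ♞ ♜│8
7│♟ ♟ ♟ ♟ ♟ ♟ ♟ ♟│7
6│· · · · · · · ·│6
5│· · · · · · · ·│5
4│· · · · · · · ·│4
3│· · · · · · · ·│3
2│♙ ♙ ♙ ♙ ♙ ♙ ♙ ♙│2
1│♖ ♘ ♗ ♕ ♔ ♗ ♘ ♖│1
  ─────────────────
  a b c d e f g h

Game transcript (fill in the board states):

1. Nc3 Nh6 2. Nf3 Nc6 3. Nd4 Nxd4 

  a b c d e f g h
  ─────────────────
8│♜ · ♝ ♛ ♚ ♝ · ♜│8
7│♟ ♟ ♟ ♟ ♟ ♟ ♟ ♟│7
6│· · · · · · · ♞│6
5│· · · · · · · ·│5
4│· · · ♞ · · · ·│4
3│· · ♘ · · · · ·│3
2│♙ ♙ ♙ ♙ ♙ ♙ ♙ ♙│2
1│♖ · ♗ ♕ ♔ ♗ · ♖│1
  ─────────────────
  a b c d e f g h

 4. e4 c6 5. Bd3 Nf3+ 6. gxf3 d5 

  a b c d e f g h
  ─────────────────
8│♜ · ♝ ♛ ♚ ♝ · ♜│8
7│♟ ♟ · · ♟ ♟ ♟ ♟│7
6│· · ♟ · · · · ♞│6
5│· · · ♟ · · · ·│5
4│· · · · ♙ · · ·│4
3│· · ♘ ♗ · ♙ · ·│3
2│♙ ♙ ♙ ♙ · ♙ · ♙│2
1│♖ · ♗ ♕ ♔ · · ♖│1
  ─────────────────
  a b c d e f g h

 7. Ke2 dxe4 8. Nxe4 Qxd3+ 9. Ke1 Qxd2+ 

  a b c d e f g h
  ─────────────────
8│♜ · ♝ · ♚ ♝ · ♜│8
7│♟ ♟ · · ♟ ♟ ♟ ♟│7
6│· · ♟ · · · · ♞│6
5│· · · · · · · ·│5
4│· · · · ♘ · · ·│4
3│· · · · · ♙ · ·│3
2│♙ ♙ ♙ ♛ · ♙ · ♙│2
1│♖ · ♗ ♕ ♔ · · ♖│1
  ─────────────────
  a b c d e f g h

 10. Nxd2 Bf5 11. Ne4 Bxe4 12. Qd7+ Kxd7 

  a b c d e f g h
  ─────────────────
8│♜ · · · · ♝ · ♜│8
7│♟ ♟ · ♚ ♟ ♟ ♟ ♟│7
6│· · ♟ · · · · ♞│6
5│· · · · · · · ·│5
4│· · · · ♝ · · ·│4
3│· · · · · ♙ · ·│3
2│♙ ♙ ♙ · · ♙ · ♙│2
1│♖ · ♗ · ♔ · · ♖│1
  ─────────────────
  a b c d e f g h

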